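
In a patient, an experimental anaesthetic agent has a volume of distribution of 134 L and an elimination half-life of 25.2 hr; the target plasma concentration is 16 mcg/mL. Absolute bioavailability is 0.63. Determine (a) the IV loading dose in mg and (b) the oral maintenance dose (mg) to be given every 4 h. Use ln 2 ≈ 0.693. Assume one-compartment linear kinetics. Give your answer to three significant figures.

(a) 2140 mg; (b) 374 mg

LD = Vd × C = 134.0 × 16 = 2144 mg
CL = 0.693 × Vd / t½ = 0.693 × 134.0 / 25.2 = 3.685 L/h
D = CL × Css × τ / F = 3.685 × 16 × 4 / 0.63 = 374.3 mg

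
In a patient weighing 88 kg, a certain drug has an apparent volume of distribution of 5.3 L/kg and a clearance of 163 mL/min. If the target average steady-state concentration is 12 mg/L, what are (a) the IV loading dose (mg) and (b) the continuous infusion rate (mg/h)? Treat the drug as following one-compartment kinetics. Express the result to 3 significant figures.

Vd = 5.3 L/kg × 88 kg = 466.4 L
Loading: fill Vd to C_target → 466.4 L × 12 mg/L = 5597 mg
CL = 163 mL/min = 163 × 0.06 = 9.780 L/h
Maintenance: replace elimination → rate = CL × Css = 9.780 × 12 = 117.4 mg/h

(a) 5600 mg; (b) 117 mg/h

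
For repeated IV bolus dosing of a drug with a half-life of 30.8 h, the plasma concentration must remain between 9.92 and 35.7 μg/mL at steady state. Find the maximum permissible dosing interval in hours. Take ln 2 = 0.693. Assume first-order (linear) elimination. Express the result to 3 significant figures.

56.9 h

k = 0.693 / t½ = 0.693 / 30.8 = 0.02250 h⁻¹
Between IV bolus doses, concentration decays as C = C₀·e^(−kτ), so C_peak/C_trough = e^(kτ).
τ_max = ln(C_peak/C_trough) / k = ln(35.7/9.92) / 0.02250 = 1.281 / 0.02250 = 56.93 h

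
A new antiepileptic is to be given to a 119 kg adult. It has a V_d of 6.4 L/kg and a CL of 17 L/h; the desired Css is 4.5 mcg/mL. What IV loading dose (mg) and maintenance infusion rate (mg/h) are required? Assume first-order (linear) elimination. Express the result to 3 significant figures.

(a) 3430 mg; (b) 76.5 mg/h

Vd(total) = 119 kg × 6.4 L/kg = 761.6 L
Loading: fill Vd to C_target → 761.6 L × 4.5 mg/L = 3427 mg
Maintenance infusion rate = CL × Css = 17.00 × 4.5 = 76.50 mg/h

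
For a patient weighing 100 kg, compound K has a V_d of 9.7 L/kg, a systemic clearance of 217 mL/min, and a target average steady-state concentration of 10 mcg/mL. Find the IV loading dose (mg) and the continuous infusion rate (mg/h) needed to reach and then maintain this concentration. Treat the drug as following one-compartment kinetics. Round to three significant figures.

Total Vd = 9.7 × 100 = 970.0 L
LD = Vd · C_target = 970.0 × 10 = 9700 mg
CL = 217 mL/min × 60/1000 = 13.02 L/h
Infusion rate = 13.02 L/h × 10 mg/L = 130.2 mg/h

(a) 9700 mg; (b) 130 mg/h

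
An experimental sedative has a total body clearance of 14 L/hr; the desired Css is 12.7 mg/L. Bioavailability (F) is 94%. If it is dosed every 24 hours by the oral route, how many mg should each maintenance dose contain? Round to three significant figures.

4540 mg

D = CL × Css × τ / F = 14.00 × 12.7 × 24 / 0.94 = 4540 mg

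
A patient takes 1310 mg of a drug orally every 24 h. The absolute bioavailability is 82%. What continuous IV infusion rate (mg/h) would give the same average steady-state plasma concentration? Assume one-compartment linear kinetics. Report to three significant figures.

44.8 mg/h

Equivalent systemic input: infusion rate = F·D/τ.
Rate = 0.82 × 1310 / 24 = 44.76 mg/h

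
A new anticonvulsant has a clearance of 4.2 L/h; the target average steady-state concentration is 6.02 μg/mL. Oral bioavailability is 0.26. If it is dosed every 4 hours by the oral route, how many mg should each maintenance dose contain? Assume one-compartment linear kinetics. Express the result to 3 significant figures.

At steady state, dose per interval replaces the amount cleared in that interval: F·D/τ = CL·Css.
D = CL × Css × τ / F = 4.200 × 6.02 × 4 / 0.26 = 389.0 mg

389 mg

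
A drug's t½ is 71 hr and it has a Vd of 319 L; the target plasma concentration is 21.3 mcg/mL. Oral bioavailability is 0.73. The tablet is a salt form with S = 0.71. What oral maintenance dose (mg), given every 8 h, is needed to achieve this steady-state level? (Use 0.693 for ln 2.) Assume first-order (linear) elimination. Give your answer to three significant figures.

1020 mg

k = 0.693/71 = 0.009761 h⁻¹, so CL = k·Vd = 0.009761 × 319.0 = 3.114 L/h
D = CL × Css × τ / F / S = 3.114 × 21.3 × 8 / 0.73 / 0.71 = 1024 mg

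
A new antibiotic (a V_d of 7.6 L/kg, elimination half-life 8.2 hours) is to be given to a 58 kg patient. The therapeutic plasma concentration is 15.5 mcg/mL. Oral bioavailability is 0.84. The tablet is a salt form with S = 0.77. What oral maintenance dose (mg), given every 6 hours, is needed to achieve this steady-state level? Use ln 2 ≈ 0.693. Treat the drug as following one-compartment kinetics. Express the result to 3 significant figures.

5360 mg

Total Vd = 7.6 × 58 = 440.8 L
CL = ln 2 · Vd / t½ = 0.693 × 440.8 / 8.2 = 37.25 L/h
D = CL × Css × τ / F / S = 37.25 × 15.5 × 6 / 0.84 / 0.77 = 5356 mg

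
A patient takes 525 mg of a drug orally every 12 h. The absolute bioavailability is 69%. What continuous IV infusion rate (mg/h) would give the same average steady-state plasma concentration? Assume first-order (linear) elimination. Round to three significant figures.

Equivalent systemic input: infusion rate = F·D/τ.
Rate = 0.69 × 525 / 12 = 30.19 mg/h

30.2 mg/h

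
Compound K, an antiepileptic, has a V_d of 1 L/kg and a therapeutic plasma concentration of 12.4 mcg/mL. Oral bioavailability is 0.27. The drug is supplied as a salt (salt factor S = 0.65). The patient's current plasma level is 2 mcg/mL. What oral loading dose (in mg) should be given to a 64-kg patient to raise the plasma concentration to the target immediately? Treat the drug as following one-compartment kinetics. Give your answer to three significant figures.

Vd = 1 L/kg × 64 kg = 64.00 L
Concentration deficit ΔC = 12.4 − 2 = 10.40 mg/L
LD = Vd × ΔC / F / S = 64.00 × 10.40 / 0.27 / 0.65 = 3793 mg

3790 mg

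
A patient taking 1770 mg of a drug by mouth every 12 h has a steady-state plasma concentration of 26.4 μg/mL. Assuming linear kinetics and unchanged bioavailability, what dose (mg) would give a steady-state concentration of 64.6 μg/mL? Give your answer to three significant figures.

4330 mg

For first-order elimination, Css ∝ F·D/(CL·τ); F and CL are unchanged, so Css ∝ D/τ.
D₂ = D₁ × (Css,target / Css,current) = 1770 × 64.6/26.4 = 4331 mg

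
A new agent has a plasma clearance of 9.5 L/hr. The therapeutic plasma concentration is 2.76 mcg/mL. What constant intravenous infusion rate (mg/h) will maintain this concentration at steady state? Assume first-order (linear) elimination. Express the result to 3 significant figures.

26.2 mg/h

R₀ = 9.500 × 2.76 = 26.22 mg/h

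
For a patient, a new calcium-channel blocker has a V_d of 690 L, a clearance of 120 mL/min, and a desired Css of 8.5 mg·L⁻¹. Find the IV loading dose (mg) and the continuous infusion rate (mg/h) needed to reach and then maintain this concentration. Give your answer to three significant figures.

Loading dose = Vd × C = 690.0 × 8.5 = 5865 mg
CL = 120 mL/min × 60/1000 = 7.200 L/h
Infusion rate = 7.200 L/h × 8.5 mg/L = 61.20 mg/h

(a) 5870 mg; (b) 61.2 mg/h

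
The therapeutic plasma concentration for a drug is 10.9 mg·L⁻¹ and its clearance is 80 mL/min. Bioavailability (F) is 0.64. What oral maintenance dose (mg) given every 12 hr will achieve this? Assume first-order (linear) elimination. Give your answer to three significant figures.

981 mg

CL = 80 mL/min × 60/1000 = 4.800 L/h
At steady state, dose per interval replaces the amount cleared in that interval: F·D/τ = CL·Css.
D = CL × Css × τ / F = 4.800 × 10.9 × 12 / 0.64 = 981.0 mg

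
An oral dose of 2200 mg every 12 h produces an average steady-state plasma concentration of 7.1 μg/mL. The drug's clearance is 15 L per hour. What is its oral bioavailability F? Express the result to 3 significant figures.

F·D/τ = CL·Css at steady state → F = CL·Css·τ / D.
F = 15 × 7.1 × 12 / 2200 = 0.581

0.581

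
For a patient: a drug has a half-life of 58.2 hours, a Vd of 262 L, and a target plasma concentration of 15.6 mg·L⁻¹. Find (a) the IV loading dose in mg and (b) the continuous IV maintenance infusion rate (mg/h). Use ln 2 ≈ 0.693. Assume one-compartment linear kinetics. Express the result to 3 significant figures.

(a) 4090 mg; (b) 48.7 mg/h

LD = Vd × C = 262.0 × 15.6 = 4087 mg
CL = 0.693 × Vd / t½ = 0.693 × 262.0 / 58.2 = 3.120 L/h
Infusion rate = CL × Css = 3.120 × 15.6 = 48.67 mg/h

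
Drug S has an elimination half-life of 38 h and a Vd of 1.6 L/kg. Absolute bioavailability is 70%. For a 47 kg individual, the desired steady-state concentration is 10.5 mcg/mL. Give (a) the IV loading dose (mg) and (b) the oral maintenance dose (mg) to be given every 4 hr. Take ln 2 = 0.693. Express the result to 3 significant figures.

(a) 790 mg; (b) 82.3 mg

Vd = 1.6 L/kg × 47 kg = 75.20 L
LD = Vd × C = 75.20 × 10.5 = 789.6 mg
CL = 0.693 × Vd / t½ = 0.693 × 75.20 / 38 = 1.371 L/h
D = CL × Css × τ / F = 1.371 × 10.5 × 4 / 0.7 = 82.26 mg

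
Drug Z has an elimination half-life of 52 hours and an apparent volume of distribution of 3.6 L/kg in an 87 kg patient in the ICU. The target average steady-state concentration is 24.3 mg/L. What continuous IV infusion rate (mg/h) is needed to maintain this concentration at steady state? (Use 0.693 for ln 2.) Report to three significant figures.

Total Vd = 3.6 × 87 = 313.2 L
CL = 0.693 × Vd / t½ = 0.693 × 313.2 / 52 = 4.174 L/h
Infusion rate = CL × Css = 4.174 × 24.3 = 101.4 mg/h

101 mg/h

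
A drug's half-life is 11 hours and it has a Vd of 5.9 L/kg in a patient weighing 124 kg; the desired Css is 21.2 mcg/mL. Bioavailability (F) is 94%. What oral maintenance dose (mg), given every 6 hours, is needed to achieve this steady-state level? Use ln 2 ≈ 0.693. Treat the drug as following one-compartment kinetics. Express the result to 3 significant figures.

Vd = 5.9 L/kg × 124 kg = 731.6 L
CL = 0.693 × Vd / t½ = 0.693 × 731.6 / 11 = 46.09 L/h
D = CL × Css × τ / F = 46.09 × 21.2 × 6 / 0.94 = 6237 mg

6240 mg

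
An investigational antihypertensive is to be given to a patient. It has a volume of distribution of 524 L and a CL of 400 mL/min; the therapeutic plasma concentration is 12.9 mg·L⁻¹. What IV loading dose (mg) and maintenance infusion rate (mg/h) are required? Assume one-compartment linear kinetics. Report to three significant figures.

(a) 6760 mg; (b) 310 mg/h

Loading dose = Vd × C = 524.0 × 12.9 = 6760 mg
CL = 400 mL/min = 400 × 0.06 = 24.00 L/h
Maintenance infusion rate = CL × Css = 24.00 × 12.9 = 309.6 mg/h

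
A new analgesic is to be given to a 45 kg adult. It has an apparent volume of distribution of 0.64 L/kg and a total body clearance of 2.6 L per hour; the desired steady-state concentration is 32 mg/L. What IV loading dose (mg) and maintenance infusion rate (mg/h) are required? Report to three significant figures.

(a) 922 mg; (b) 83.2 mg/h

Vd = 0.64 L/kg × 45 kg = 28.80 L
Loading: fill Vd to C_target → 28.80 L × 32 mg/L = 921.6 mg
Infusion rate = 2.600 L/h × 32 mg/L = 83.20 mg/h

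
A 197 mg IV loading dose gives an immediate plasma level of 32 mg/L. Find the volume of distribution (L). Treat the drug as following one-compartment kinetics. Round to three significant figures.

Immediately after an IV bolus, C₀ = Dose / Vd, so Vd = Dose / C₀.
Vd = 197 / 32 = 6.156 L

6.16 L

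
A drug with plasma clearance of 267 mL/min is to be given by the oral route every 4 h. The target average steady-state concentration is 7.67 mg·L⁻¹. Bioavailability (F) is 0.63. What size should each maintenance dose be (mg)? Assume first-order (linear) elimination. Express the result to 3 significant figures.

780 mg

CL = 267 mL/min = 267 × 0.06 = 16.02 L/h
D = CL × Css × τ / F = 16.02 × 7.67 × 4 / 0.63 = 780.1 mg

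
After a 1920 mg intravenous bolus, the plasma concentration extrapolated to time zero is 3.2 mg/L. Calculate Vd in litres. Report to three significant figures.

600 L

Immediately after an IV bolus, C₀ = Dose / Vd, so Vd = Dose / C₀.
Vd = 1920 / 3.2 = 600.0 L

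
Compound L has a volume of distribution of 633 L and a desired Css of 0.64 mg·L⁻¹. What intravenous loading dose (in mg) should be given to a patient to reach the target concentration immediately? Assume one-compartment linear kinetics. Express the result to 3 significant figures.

LD = Vd × C = 633.0 × 0.6400 = 405.1 mg

405 mg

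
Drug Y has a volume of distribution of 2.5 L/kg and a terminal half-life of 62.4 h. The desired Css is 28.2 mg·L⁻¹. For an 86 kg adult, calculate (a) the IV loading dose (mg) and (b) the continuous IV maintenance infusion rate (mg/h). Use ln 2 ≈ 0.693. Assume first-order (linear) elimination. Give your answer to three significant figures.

Vd(total) = 86 kg × 2.5 L/kg = 215.0 L
LD = Vd × C = 215.0 × 28.2 = 6063 mg
CL = 0.693 × Vd / t½ = 0.693 × 215.0 / 62.4 = 2.388 L/h
Infusion rate = CL × Css = 2.388 × 28.2 = 67.34 mg/h

(a) 6060 mg; (b) 67.3 mg/h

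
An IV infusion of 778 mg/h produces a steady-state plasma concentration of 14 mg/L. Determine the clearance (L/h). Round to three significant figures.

At steady state, infusion rate = CL × Css, so CL = rate / Css.
CL = 778 / 14 = 55.57 L/h

55.6 L/h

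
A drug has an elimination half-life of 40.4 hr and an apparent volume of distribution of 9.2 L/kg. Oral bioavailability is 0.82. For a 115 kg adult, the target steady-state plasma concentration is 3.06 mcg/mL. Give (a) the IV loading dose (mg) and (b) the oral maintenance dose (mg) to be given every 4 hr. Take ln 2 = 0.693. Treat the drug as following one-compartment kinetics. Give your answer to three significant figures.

(a) 3240 mg; (b) 271 mg

Vd(total) = 115 kg × 9.2 L/kg = 1058 L
LD = Vd × C = 1058 × 3.06 = 3237 mg
CL = 0.693 × Vd / t½ = 0.693 × 1058 / 40.4 = 18.15 L/h
D = CL × Css × τ / F = 18.15 × 3.06 × 4 / 0.82 = 270.9 mg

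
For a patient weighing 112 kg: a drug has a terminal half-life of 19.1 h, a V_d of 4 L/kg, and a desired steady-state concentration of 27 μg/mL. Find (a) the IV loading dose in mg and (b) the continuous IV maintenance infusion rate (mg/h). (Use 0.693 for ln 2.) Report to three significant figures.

(a) 12100 mg; (b) 439 mg/h

Vd = 4 L/kg × 112 kg = 448.0 L
LD = Vd × C = 448.0 × 27 = 12100 mg
CL = 0.693 × Vd / t½ = 0.693 × 448.0 / 19.1 = 16.25 L/h
Infusion rate = CL × Css = 16.25 × 27 = 438.8 mg/h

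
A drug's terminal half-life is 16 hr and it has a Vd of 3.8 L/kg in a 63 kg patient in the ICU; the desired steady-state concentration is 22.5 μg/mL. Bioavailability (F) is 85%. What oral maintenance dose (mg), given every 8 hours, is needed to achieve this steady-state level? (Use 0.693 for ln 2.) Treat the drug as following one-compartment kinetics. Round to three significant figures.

2200 mg

Vd(total) = 63 kg × 3.8 L/kg = 239.4 L
CL = 0.693 × Vd / t½ = 0.693 × 239.4 / 16 = 10.37 L/h
D = CL × Css × τ / F = 10.37 × 22.5 × 8 / 0.85 = 2196 mg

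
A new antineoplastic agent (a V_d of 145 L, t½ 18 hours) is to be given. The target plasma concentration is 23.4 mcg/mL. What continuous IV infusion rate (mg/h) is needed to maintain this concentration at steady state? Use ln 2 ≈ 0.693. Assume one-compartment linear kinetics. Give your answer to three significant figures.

131 mg/h

k = 0.693/18 = 0.03850 h⁻¹, so CL = k·Vd = 0.03850 × 145.0 = 5.583 L/h
Infusion rate = CL × Css = 5.583 × 23.4 = 130.6 mg/h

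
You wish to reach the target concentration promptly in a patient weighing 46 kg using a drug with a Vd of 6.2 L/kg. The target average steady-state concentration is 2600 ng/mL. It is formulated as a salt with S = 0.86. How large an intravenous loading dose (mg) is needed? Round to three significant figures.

862 mg

Vd = 6.2 L/kg × 46 kg = 285.2 L
C = 2600 ng/mL = 2.600 mg/L
LD = Vd × C / S = 285.2 × 2.600 / 0.86 = 862.2 mg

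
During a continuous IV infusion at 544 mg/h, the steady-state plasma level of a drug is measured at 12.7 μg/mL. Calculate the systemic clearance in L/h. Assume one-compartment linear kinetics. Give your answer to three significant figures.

42.8 L/h

At steady state, infusion rate = CL × Css, so CL = rate / Css.
CL = 544 / 12.7 = 42.83 L/h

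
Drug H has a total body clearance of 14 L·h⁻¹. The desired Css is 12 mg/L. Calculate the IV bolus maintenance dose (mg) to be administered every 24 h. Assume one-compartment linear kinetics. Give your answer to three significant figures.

4030 mg

At steady state, dose per interval replaces the amount cleared in that interval: D/τ = CL·Css.
D = CL × Css × τ = 14.00 × 12 × 24 = 4032 mg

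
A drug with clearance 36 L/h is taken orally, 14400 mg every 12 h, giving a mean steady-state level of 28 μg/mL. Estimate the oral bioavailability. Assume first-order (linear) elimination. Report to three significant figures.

0.840

F·D/τ = CL·Css at steady state → F = CL·Css·τ / D.
F = 36 × 28 × 12 / 14400 = 0.840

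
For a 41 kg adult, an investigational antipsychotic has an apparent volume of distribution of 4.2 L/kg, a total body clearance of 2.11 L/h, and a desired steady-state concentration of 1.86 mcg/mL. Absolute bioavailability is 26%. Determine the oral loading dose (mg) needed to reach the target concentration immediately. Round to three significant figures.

Vd = 4.2 L/kg × 41 kg = 172.2 L
LD is governed by Vd — clearance does not enter the loading-dose calculation.
LD = Vd × C / F = 172.2 × 1.860 / 0.26 = 1232 mg

1230 mg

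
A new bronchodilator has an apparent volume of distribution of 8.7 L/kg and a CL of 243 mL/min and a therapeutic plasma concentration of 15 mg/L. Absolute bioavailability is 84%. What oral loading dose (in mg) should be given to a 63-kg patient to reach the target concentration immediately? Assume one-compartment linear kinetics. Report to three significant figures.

9790 mg

Total Vd = 8.7 × 63 = 548.1 L
Loading dose depends on Vd (not clearance): it fills the distribution volume.
LD = Vd × C / F = 548.1 × 15.00 / 0.84 = 9788 mg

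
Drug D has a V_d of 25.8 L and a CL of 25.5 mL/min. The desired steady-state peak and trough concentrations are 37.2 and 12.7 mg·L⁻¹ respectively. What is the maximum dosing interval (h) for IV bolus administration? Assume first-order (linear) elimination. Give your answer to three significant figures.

18.1 h

Convert clearance: 25.5 mL/min × 60 min/h ÷ 1000 mL/L = 1.530 L/h
k = CL / Vd = 1.530 / 25.80 = 0.05930 h⁻¹
Between IV bolus doses, concentration decays as C = C₀·e^(−kτ), so C_peak/C_trough = e^(kτ).
τ_max = ln(C_peak/C_trough) / k = ln(37.2/12.7) / 0.05930 = 1.075 / 0.05930 = 18.13 h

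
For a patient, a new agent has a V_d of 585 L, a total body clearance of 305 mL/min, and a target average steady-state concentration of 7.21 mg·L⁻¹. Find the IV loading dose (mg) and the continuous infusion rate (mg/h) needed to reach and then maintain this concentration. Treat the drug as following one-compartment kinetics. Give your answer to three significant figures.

(a) 4220 mg; (b) 132 mg/h

LD = Vd · C_target = 585.0 × 7.21 = 4218 mg
CL = 305 mL/min × 60/1000 = 18.30 L/h
Maintenance: replace elimination → rate = CL × Css = 18.30 × 7.21 = 131.9 mg/h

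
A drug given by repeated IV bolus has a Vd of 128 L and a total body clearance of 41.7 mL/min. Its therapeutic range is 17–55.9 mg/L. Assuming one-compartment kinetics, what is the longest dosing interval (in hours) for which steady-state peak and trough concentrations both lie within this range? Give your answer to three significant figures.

60.9 h

CL = 41.7 mL/min = 41.7 × 0.06 = 2.502 L/h
k = CL / Vd = 2.502 / 128.0 = 0.01955 h⁻¹
Between IV bolus doses, concentration decays as C = C₀·e^(−kτ), so C_peak/C_trough = e^(kτ).
τ_max = ln(C_peak/C_trough) / k = ln(55.9/17) / 0.01955 = 1.190 / 0.01955 = 60.87 h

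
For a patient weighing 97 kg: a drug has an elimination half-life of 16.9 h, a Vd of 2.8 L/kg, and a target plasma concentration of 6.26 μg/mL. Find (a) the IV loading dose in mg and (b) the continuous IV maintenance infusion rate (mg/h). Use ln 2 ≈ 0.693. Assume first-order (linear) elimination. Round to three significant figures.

Vd(total) = 97 kg × 2.8 L/kg = 271.6 L
LD = Vd × C = 271.6 × 6.26 = 1700 mg
CL = 0.693 × Vd / t½ = 0.693 × 271.6 / 16.9 = 11.14 L/h
Infusion rate = CL × Css = 11.14 × 6.26 = 69.74 mg/h

(a) 1700 mg; (b) 69.7 mg/h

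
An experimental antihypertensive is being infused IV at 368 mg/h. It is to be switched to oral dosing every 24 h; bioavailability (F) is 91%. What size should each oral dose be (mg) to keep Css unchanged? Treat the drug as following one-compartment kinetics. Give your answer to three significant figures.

To maintain the same Css, the systemic dosing rate must be unchanged: F·D/τ = infusion rate.
D = rate × τ / F = 368 × 24 / 0.91 = 9705 mg

9710 mg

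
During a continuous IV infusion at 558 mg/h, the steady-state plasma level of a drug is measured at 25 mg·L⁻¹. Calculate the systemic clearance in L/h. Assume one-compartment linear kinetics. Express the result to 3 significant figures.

At steady state, infusion rate = CL × Css, so CL = rate / Css.
CL = 558 / 25 = 22.32 L/h

22.3 L/h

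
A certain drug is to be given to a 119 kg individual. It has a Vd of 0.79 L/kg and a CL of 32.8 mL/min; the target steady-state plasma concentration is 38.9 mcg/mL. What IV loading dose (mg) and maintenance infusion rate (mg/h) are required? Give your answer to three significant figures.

Vd = 0.79 L/kg × 119 kg = 94.01 L
LD = Vd · C_target = 94.01 × 38.9 = 3657 mg
CL = 32.8 mL/min × 60/1000 = 1.968 L/h
Maintenance: replace elimination → rate = CL × Css = 1.968 × 38.9 = 76.56 mg/h

(a) 3660 mg; (b) 76.6 mg/h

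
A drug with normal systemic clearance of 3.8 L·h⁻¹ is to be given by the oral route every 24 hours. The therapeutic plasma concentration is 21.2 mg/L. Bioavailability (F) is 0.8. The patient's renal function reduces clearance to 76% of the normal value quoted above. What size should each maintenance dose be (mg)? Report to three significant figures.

Patient clearance = 0.76 × 3.800 = 2.888 L/h
D = CL × Css × τ / F = 2.888 × 21.2 × 24 / 0.8 = 1837 mg

1840 mg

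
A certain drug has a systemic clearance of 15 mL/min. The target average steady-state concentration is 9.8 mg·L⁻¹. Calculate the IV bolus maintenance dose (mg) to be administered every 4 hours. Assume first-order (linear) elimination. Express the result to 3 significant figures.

35.3 mg

CL = 15 mL/min = 15 × 0.06 = 0.9000 L/h
D = CL × Css × τ = 0.9000 × 9.8 × 4 = 35.28 mg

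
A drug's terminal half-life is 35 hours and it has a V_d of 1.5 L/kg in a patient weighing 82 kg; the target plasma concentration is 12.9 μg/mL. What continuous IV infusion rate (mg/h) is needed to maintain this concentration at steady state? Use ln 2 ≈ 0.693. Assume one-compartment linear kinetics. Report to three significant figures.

Total Vd = 1.5 × 82 = 123.0 L
k = 0.693/35 = 0.01980 h⁻¹, so CL = k·Vd = 0.01980 × 123.0 = 2.435 L/h
Infusion rate = CL × Css = 2.435 × 12.9 = 31.41 mg/h

31.4 mg/h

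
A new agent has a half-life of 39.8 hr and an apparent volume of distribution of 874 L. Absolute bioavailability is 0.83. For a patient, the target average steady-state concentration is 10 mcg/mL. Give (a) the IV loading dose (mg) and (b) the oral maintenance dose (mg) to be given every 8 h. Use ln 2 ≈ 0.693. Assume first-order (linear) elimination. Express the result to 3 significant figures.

(a) 8740 mg; (b) 1470 mg

LD = Vd × C = 874.0 × 10 = 8740 mg
CL = 0.693 × Vd / t½ = 0.693 × 874.0 / 39.8 = 15.22 L/h
D = CL × Css × τ / F = 15.22 × 10 × 8 / 0.83 = 1467 mg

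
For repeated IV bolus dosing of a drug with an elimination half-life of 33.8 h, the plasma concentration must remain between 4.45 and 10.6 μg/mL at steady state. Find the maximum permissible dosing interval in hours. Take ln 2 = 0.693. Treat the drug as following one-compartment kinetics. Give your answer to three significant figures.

42.3 h

k = 0.693 / t½ = 0.693 / 33.8 = 0.02050 h⁻¹
Between IV bolus doses, concentration decays as C = C₀·e^(−kτ), so C_peak/C_trough = e^(kτ).
τ_max = ln(C_peak/C_trough) / k = ln(10.6/4.45) / 0.02050 = 0.8679 / 0.02050 = 42.34 h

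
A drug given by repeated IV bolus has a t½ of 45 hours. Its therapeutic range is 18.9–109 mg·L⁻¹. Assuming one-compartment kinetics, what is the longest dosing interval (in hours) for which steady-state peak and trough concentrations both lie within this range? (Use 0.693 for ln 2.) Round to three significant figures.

k = 0.693 / t½ = 0.693 / 45 = 0.01540 h⁻¹
Between IV bolus doses, concentration decays as C = C₀·e^(−kτ), so C_peak/C_trough = e^(kτ).
τ_max = ln(C_peak/C_trough) / k = ln(109/18.9) / 0.01540 = 1.752 / 0.01540 = 113.8 h

114 h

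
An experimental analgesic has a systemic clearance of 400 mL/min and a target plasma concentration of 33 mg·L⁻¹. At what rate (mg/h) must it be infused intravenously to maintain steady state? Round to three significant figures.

Convert clearance: 400 mL/min × 60 min/h ÷ 1000 mL/L = 24.00 L/h
Rate = CL × Css = 24.00 × 33 = 792.0 mg/h

792 mg/h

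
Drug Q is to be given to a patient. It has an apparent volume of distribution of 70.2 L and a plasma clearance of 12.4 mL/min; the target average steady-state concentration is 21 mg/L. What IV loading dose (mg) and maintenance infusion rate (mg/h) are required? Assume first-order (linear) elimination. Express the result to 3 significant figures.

(a) 1470 mg; (b) 15.6 mg/h

LD = Vd · C_target = 70.20 × 21 = 1474 mg
CL = 12.4 mL/min = 12.4 × 0.06 = 0.7440 L/h
Infusion rate = 0.7440 L/h × 21 mg/L = 15.62 mg/h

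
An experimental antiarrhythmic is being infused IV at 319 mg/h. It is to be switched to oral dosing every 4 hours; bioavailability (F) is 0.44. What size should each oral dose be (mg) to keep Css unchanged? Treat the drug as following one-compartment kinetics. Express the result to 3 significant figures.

2900 mg

To maintain the same Css, the systemic dosing rate must be unchanged: F·D/τ = infusion rate.
D = rate × τ / F = 319 × 4 / 0.44 = 2900 mg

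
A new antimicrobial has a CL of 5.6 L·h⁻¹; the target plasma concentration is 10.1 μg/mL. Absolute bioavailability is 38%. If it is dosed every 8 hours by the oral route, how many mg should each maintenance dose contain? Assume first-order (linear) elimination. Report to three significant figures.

At steady state, dose per interval replaces the amount cleared in that interval: F·D/τ = CL·Css.
D = CL × Css × τ / F = 5.600 × 10.1 × 8 / 0.38 = 1191 mg

1190 mg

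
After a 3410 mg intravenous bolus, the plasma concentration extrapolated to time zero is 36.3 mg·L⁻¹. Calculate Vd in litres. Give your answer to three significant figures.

93.9 L

Immediately after an IV bolus, C₀ = Dose / Vd, so Vd = Dose / C₀.
Vd = 3410 / 36.3 = 93.94 L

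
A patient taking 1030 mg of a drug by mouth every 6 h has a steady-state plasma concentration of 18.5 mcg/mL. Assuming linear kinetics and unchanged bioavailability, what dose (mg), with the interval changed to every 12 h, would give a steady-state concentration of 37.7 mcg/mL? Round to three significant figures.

For first-order elimination, Css ∝ F·D/(CL·τ); F and CL are unchanged, so Css ∝ D/τ.
D₂ = D₁ × (Css,target / Css,current) × (τ₂/τ₁) = 1030 × (37.7/18.5) × (12/6) = 4198 mg

4200 mg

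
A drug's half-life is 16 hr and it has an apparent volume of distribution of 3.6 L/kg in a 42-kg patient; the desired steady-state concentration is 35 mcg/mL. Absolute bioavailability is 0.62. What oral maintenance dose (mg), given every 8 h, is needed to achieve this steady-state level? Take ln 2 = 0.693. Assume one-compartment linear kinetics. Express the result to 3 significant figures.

2960 mg

Vd = 3.6 L/kg × 42 kg = 151.2 L
k = 0.693/16 = 0.04331 h⁻¹, so CL = k·Vd = 0.04331 × 151.2 = 6.548 L/h
D = CL × Css × τ / F = 6.548 × 35 × 8 / 0.62 = 2957 mg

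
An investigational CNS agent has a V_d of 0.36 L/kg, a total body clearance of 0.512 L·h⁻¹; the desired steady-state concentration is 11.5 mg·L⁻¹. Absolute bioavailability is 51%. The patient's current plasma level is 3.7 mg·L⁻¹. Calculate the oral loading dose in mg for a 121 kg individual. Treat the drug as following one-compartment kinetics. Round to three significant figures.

Vd = 0.36 L/kg × 121 kg = 43.56 L
Concentration deficit ΔC = 11.5 − 3.7 = 7.800 mg/L
LD = Vd × ΔC / F = 43.56 × 7.800 / 0.51 = 666.2 mg

666 mg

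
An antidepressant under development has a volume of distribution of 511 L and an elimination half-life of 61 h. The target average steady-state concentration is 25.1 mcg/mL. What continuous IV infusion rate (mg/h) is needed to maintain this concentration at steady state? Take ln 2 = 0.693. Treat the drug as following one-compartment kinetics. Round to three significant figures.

CL = ln 2 · Vd / t½ = 0.693 × 511.0 / 61 = 5.805 L/h
Infusion rate = CL × Css = 5.805 × 25.1 = 145.7 mg/h

146 mg/h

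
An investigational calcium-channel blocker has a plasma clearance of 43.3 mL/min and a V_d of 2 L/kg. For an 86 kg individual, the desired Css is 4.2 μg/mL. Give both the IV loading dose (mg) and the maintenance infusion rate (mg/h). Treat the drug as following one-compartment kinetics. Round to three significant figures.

Total Vd = 2 × 86 = 172.0 L
LD = Vd · C_target = 172.0 × 4.2 = 722.4 mg
CL = 43.3 mL/min = 43.3 × 0.06 = 2.598 L/h
Maintenance infusion rate = CL × Css = 2.598 × 4.2 = 10.91 mg/h

(a) 722 mg; (b) 10.9 mg/h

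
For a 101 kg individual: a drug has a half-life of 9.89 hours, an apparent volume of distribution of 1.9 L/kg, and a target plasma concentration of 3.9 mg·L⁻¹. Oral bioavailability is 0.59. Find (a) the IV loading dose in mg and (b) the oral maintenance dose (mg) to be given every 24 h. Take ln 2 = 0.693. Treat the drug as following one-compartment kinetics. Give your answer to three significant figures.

Vd(total) = 101 kg × 1.9 L/kg = 191.9 L
LD = Vd × C = 191.9 × 3.9 = 748.4 mg
CL = 0.693 × Vd / t½ = 0.693 × 191.9 / 9.89 = 13.45 L/h
D = CL × Css × τ / F = 13.45 × 3.9 × 24 / 0.59 = 2134 mg

(a) 748 mg; (b) 2130 mg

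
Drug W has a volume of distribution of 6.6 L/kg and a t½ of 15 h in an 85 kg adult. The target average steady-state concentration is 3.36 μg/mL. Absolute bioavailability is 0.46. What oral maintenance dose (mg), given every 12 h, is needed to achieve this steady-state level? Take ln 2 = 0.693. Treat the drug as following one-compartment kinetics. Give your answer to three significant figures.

2270 mg

Vd = 6.6 L/kg × 85 kg = 561.0 L
CL = 0.693 × Vd / t½ = 0.693 × 561.0 / 15 = 25.92 L/h
D = CL × Css × τ / F = 25.92 × 3.36 × 12 / 0.46 = 2272 mg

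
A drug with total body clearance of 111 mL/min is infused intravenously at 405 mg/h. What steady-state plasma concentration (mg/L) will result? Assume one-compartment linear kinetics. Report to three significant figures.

CL = 111 mL/min × 60/1000 = 6.660 L/h
Css = rate / CL = 405 / 6.660 = 60.81 mg/L

60.8 mg/L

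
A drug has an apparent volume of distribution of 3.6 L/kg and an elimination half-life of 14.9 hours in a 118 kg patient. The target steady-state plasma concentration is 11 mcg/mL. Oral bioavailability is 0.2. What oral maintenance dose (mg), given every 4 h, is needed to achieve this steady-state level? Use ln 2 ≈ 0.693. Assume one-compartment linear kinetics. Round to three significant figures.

4350 mg

Total Vd = 3.6 × 118 = 424.8 L
k = 0.693/14.9 = 0.04651 h⁻¹, so CL = k·Vd = 0.04651 × 424.8 = 19.76 L/h
D = CL × Css × τ / F = 19.76 × 11 × 4 / 0.2 = 4347 mg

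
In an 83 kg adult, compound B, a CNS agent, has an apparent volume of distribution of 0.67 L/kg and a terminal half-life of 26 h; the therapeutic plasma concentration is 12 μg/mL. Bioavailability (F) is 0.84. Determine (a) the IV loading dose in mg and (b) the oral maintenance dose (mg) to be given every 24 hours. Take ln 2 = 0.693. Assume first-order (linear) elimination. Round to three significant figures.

(a) 667 mg; (b) 508 mg

Vd(total) = 83 kg × 0.67 L/kg = 55.61 L
LD = Vd × C = 55.61 × 12 = 667.3 mg
CL = 0.693 × Vd / t½ = 0.693 × 55.61 / 26 = 1.482 L/h
D = CL × Css × τ / F = 1.482 × 12 × 24 / 0.84 = 508.1 mg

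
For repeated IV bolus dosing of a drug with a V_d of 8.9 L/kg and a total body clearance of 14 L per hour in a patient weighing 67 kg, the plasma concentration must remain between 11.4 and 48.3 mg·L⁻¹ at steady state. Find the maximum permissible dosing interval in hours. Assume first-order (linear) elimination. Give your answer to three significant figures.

Vd(total) = 67 kg × 8.9 L/kg = 596.3 L
k = CL / Vd = 14.00 / 596.3 = 0.02348 h⁻¹
Between IV bolus doses, concentration decays as C = C₀·e^(−kτ), so C_peak/C_trough = e^(kτ).
τ_max = ln(C_peak/C_trough) / k = ln(48.3/11.4) / 0.02348 = 1.444 / 0.02348 = 61.50 h

61.5 h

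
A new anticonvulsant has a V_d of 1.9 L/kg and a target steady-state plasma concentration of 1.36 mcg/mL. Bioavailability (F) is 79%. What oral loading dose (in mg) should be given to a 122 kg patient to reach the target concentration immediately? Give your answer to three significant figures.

Total Vd = 1.9 × 122 = 231.8 L
LD = Vd × C / F = 231.8 × 1.360 / 0.79 = 399.0 mg

399 mg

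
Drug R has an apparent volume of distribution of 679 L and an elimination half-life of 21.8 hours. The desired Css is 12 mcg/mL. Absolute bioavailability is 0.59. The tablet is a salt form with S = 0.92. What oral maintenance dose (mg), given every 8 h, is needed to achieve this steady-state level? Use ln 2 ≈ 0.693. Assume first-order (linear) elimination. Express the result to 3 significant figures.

3820 mg

CL = ln 2 · Vd / t½ = 0.693 × 679.0 / 21.8 = 21.58 L/h
D = CL × Css × τ / F / S = 21.58 × 12 × 8 / 0.59 / 0.92 = 3817 mg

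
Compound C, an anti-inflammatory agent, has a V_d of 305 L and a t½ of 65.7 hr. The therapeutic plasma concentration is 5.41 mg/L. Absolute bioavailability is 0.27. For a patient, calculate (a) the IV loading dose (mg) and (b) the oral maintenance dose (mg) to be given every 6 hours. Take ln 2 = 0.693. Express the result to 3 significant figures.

LD = Vd × C = 305.0 × 5.41 = 1650 mg
CL = 0.693 × Vd / t½ = 0.693 × 305.0 / 65.7 = 3.217 L/h
D = CL × Css × τ / F = 3.217 × 5.41 × 6 / 0.27 = 386.8 mg

(a) 1650 mg; (b) 387 mg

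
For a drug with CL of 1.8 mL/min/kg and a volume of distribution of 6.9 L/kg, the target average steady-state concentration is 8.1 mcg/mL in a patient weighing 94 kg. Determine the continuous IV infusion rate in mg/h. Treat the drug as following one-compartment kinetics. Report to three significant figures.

CL = 1.8 mL/min/kg × 94 kg = 169.2 mL/min = 169.2 × 60/1000 = 10.15 L/h
At steady state, infusion rate equals elimination rate: rate in = CL × Css.
Rate = CL × Css = 10.15 × 8.1 = 82.22 mg/h

82.2 mg/h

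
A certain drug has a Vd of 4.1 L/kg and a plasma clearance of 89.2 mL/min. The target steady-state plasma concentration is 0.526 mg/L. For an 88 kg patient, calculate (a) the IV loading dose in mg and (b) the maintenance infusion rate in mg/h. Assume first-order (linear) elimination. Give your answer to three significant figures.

Total Vd = 4.1 × 88 = 360.8 L
Loading dose = Vd × C = 360.8 × 0.526 = 189.8 mg
Convert clearance: 89.2 mL/min × 60 min/h ÷ 1000 mL/L = 5.352 L/h
Maintenance: replace elimination → rate = CL × Css = 5.352 × 0.526 = 2.815 mg/h

(a) 190 mg; (b) 2.82 mg/h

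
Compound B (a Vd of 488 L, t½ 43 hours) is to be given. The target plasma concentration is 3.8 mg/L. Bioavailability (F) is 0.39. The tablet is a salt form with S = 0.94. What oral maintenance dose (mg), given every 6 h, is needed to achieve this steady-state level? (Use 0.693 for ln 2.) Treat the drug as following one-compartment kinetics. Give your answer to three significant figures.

k = 0.693/43 = 0.01612 h⁻¹, so CL = k·Vd = 0.01612 × 488.0 = 7.867 L/h
D = CL × Css × τ / F / S = 7.867 × 3.8 × 6 / 0.39 / 0.94 = 489.3 mg

489 mg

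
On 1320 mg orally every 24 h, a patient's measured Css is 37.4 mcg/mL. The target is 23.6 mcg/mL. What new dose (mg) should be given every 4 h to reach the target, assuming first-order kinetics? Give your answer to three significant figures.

139 mg

For first-order elimination, Css ∝ F·D/(CL·τ); F and CL are unchanged, so Css ∝ D/τ.
D₂ = D₁ × (Css,target / Css,current) × (τ₂/τ₁) = 1320 × (23.6/37.4) × (4/24) = 138.8 mg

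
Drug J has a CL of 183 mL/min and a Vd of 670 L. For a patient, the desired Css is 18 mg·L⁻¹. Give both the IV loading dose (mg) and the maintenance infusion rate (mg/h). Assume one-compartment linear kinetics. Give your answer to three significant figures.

Loading dose = Vd × C = 670.0 × 18 = 12060 mg
CL = 183 mL/min = 183 × 0.06 = 10.98 L/h
Infusion rate = 10.98 L/h × 18 mg/L = 197.6 mg/h

(a) 12100 mg; (b) 198 mg/h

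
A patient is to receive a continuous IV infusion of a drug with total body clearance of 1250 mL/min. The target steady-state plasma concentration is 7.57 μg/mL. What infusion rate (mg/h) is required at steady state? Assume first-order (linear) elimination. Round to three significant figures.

568 mg/h

CL = 1250 mL/min × 60/1000 = 75.00 L/h
Rate = CL × Css = 75.00 × 7.57 = 567.8 mg/h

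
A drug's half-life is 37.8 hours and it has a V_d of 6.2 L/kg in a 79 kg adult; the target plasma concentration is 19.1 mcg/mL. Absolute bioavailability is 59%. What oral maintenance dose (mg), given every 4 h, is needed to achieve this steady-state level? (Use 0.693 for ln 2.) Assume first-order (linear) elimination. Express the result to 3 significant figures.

1160 mg

Total Vd = 6.2 × 79 = 489.8 L
CL = 0.693 × Vd / t½ = 0.693 × 489.8 / 37.8 = 8.980 L/h
D = CL × Css × τ / F = 8.980 × 19.1 × 4 / 0.59 = 1163 mg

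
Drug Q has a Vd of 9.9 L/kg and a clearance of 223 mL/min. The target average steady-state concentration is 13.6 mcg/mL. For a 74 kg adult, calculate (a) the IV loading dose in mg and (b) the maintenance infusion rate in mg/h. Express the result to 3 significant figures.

Vd(total) = 74 kg × 9.9 L/kg = 732.6 L
LD = Vd · C_target = 732.6 × 13.6 = 9963 mg
CL = 223 mL/min = 223 × 0.06 = 13.38 L/h
Maintenance infusion rate = CL × Css = 13.38 × 13.6 = 182.0 mg/h

(a) 9960 mg; (b) 182 mg/h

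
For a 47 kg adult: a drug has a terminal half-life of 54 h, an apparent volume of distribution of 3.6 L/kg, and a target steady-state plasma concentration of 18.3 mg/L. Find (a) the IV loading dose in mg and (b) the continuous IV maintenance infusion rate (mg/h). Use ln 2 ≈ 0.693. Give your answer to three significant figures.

(a) 3100 mg; (b) 39.7 mg/h

Vd = 3.6 L/kg × 47 kg = 169.2 L
LD = Vd × C = 169.2 × 18.3 = 3096 mg
CL = 0.693 × Vd / t½ = 0.693 × 169.2 / 54 = 2.171 L/h
Infusion rate = CL × Css = 2.171 × 18.3 = 39.73 mg/h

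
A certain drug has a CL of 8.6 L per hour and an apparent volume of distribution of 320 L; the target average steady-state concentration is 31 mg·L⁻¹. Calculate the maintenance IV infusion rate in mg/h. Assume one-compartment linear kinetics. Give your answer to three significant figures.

267 mg/h

Vd does not affect the maintenance rate; only clearance governs steady-state input.
R₀ = 8.600 × 31 = 266.6 mg/h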